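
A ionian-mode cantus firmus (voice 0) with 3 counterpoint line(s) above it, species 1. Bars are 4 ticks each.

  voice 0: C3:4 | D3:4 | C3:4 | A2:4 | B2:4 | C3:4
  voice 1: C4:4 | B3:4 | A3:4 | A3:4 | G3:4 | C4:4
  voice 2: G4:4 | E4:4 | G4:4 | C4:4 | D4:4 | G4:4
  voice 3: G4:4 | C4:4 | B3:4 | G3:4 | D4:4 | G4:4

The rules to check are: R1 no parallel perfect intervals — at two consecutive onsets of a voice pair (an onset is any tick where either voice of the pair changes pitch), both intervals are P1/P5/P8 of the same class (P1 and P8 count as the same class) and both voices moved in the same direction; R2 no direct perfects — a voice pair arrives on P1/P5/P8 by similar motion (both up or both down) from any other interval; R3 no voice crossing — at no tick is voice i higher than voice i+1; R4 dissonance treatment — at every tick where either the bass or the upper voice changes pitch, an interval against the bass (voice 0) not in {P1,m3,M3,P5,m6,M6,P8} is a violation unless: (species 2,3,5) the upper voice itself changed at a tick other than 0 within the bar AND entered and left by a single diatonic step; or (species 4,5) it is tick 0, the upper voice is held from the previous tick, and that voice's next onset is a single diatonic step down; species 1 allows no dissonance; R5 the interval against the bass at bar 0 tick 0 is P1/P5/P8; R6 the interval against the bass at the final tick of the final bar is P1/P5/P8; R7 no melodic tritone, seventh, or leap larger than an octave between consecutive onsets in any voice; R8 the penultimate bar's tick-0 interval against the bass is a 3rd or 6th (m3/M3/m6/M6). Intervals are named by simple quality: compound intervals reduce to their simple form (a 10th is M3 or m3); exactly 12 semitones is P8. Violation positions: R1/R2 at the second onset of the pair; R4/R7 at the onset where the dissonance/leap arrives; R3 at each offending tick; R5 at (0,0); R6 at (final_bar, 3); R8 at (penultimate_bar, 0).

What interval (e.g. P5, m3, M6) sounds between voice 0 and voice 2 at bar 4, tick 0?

m3

voice 0=B2 voice 2=D4 -> m3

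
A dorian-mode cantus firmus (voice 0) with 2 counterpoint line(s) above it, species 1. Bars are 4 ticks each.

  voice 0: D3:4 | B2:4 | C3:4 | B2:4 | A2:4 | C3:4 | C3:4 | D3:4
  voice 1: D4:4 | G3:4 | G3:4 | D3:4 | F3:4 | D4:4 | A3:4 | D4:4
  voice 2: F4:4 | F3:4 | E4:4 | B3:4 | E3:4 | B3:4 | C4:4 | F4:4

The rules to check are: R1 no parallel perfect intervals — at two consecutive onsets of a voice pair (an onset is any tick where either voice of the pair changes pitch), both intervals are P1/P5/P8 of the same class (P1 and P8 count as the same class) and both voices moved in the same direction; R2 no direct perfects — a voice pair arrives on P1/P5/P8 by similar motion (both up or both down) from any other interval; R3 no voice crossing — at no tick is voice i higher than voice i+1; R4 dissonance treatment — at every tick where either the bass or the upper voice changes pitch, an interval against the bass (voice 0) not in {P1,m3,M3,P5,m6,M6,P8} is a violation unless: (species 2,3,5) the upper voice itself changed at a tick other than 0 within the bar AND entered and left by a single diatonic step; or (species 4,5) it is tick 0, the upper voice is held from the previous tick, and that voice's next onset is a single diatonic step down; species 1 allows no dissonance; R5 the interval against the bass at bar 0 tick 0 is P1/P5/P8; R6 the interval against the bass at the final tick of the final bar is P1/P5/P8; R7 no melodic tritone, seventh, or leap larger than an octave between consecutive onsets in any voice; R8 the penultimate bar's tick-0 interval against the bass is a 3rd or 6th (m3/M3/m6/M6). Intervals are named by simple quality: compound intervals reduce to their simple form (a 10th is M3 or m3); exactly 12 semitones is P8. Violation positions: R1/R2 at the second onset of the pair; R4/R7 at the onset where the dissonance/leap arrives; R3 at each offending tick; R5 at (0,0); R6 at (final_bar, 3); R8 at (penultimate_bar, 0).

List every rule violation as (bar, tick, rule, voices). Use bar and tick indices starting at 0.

bar 0: v0=D3 v1=D4 v2=F4 downbeat m3
bar 1: v0=B2 v1=G3 v2=F3 downbeat TT
bar 2: v0=C3 v1=G3 v2=E4 downbeat M3
bar 3: v0=B2 v1=D3 v2=B3 downbeat P8
bar 4: v0=A2 v1=F3 v2=E3 downbeat P5
bar 5: v0=C3 v1=D4 v2=B3 downbeat M7
bar 6: v0=C3 v1=A3 v2=C4 downbeat P8
bar 7: v0=D3 v1=D4 v2=F4 downbeat m3
  -> R5 @ bar 0 tick 0 v(0, 2): opens on m3
  -> R3 @ bar 1 tick 0 v(1, 2): G3 above F3
  -> R4 @ bar 1 tick 0 v(0, 2): B2/F3 TT untreated
  -> R3 @ bar 1 tick 1 v(1, 2): G3 above F3
  -> R3 @ bar 1 tick 2 v(1, 2): G3 above F3
  -> R3 @ bar 1 tick 3 v(1, 2): G3 above F3
  -> R7 @ bar 2 tick 0 v(2,): F3->E4 leap 11st
  -> R2 @ bar 3 tick 0 v(0, 2): C3/E4 M3 -> B2/B3 P8 similar
  -> R2 @ bar 4 tick 0 v(0, 2): B2/B3 P8 -> A2/E3 P5 similar
  -> R3 @ bar 4 tick 0 v(1, 2): F3 above E3
  -> R3 @ bar 4 tick 1 v(1, 2): F3 above E3
  -> R3 @ bar 4 tick 2 v(1, 2): F3 above E3
  -> R3 @ bar 4 tick 3 v(1, 2): F3 above E3
  -> R3 @ bar 5 tick 0 v(1, 2): D4 above B3
  -> R4 @ bar 5 tick 0 v(0, 1): C3/D4 M2 untreated
  -> R4 @ bar 5 tick 0 v(0, 2): C3/B3 M7 untreated
  -> R3 @ bar 5 tick 1 v(1, 2): D4 above B3
  -> R3 @ bar 5 tick 2 v(1, 2): D4 above B3
  -> R3 @ bar 5 tick 3 v(1, 2): D4 above B3
  -> R8 @ bar 6 tick 0 v(0, 2): penult P8 not 3rd/6th
  -> R2 @ bar 7 tick 0 v(0, 1): C3/A3 M6 -> D3/D4 P8 similar
  -> R6 @ bar 7 tick 3 v(0, 2): closes on m3

(0, 0, R5, (0, 2))
(1, 0, R3, (1, 2))
(1, 0, R4, (0, 2))
(1, 1, R3, (1, 2))
(1, 2, R3, (1, 2))
(1, 3, R3, (1, 2))
(2, 0, R7, (2,))
(3, 0, R2, (0, 2))
(4, 0, R2, (0, 2))
(4, 0, R3, (1, 2))
(4, 1, R3, (1, 2))
(4, 2, R3, (1, 2))
(4, 3, R3, (1, 2))
(5, 0, R3, (1, 2))
(5, 0, R4, (0, 1))
(5, 0, R4, (0, 2))
(5, 1, R3, (1, 2))
(5, 2, R3, (1, 2))
(5, 3, R3, (1, 2))
(6, 0, R8, (0, 2))
(7, 0, R2, (0, 1))
(7, 3, R6, (0, 2))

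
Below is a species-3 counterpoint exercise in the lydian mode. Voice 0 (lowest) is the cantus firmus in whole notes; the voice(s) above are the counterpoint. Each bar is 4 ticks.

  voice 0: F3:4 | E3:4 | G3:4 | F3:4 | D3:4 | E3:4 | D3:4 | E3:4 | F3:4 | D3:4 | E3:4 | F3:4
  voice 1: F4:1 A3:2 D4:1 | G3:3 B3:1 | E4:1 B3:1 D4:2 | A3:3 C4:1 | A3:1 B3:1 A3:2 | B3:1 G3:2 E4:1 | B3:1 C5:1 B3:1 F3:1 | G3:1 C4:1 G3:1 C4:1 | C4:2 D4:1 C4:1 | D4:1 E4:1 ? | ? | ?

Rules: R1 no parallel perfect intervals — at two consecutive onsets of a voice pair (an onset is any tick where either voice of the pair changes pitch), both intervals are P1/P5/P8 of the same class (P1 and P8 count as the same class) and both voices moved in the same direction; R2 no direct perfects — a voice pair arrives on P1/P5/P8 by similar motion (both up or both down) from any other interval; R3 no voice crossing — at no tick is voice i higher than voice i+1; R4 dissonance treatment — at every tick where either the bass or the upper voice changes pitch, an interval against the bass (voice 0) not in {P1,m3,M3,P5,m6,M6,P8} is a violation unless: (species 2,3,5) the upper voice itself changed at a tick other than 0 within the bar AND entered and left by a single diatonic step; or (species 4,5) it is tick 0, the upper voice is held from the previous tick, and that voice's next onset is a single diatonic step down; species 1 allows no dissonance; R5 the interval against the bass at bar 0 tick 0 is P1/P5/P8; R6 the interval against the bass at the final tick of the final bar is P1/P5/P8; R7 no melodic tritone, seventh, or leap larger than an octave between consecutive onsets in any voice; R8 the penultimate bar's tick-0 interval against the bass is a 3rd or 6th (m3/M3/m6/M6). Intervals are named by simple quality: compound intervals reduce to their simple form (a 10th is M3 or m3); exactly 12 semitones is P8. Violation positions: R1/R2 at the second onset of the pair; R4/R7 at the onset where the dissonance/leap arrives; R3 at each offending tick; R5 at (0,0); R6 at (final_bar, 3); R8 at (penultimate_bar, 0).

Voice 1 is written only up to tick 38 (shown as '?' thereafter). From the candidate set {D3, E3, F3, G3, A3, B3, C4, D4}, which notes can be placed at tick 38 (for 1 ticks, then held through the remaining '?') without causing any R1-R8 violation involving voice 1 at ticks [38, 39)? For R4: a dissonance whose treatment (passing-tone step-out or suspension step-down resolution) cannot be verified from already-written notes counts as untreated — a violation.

D3: violates R7
E3: violates R4
F3: violates R7
G3: violates R4
A3: legal
B3: legal
C4: violates R4
D4: legal

{A3, B3, D4}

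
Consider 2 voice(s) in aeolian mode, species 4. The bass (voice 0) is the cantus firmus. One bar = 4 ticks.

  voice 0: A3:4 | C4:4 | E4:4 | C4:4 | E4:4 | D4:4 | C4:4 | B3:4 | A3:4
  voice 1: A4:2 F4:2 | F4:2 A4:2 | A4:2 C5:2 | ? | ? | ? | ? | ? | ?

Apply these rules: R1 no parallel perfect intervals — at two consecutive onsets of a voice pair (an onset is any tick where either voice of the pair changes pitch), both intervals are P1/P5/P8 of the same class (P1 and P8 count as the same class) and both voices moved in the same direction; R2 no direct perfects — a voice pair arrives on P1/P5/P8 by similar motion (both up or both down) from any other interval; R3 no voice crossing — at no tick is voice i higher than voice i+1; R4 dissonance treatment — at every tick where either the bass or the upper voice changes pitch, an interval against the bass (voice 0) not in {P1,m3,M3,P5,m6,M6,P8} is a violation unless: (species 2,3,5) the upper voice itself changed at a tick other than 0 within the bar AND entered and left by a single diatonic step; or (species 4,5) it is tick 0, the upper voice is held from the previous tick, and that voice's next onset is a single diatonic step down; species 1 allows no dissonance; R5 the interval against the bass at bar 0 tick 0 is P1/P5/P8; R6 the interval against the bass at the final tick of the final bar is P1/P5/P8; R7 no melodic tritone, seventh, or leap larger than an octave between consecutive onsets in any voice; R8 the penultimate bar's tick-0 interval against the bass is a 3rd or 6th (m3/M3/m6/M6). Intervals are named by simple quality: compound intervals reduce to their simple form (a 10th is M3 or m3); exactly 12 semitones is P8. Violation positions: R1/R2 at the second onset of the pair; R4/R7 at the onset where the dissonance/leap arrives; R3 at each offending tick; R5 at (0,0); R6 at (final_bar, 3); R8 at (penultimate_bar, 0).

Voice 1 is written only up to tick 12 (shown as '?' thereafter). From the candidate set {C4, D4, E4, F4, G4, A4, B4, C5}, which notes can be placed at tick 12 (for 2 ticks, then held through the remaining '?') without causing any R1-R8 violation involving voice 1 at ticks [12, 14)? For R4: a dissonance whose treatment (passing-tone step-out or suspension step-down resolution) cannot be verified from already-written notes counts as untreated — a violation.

C4: violates R2
D4: violates R4,R7
E4: legal
F4: violates R4
G4: violates R2
A4: legal
B4: violates R4
C5: legal

{A4, C5, E4}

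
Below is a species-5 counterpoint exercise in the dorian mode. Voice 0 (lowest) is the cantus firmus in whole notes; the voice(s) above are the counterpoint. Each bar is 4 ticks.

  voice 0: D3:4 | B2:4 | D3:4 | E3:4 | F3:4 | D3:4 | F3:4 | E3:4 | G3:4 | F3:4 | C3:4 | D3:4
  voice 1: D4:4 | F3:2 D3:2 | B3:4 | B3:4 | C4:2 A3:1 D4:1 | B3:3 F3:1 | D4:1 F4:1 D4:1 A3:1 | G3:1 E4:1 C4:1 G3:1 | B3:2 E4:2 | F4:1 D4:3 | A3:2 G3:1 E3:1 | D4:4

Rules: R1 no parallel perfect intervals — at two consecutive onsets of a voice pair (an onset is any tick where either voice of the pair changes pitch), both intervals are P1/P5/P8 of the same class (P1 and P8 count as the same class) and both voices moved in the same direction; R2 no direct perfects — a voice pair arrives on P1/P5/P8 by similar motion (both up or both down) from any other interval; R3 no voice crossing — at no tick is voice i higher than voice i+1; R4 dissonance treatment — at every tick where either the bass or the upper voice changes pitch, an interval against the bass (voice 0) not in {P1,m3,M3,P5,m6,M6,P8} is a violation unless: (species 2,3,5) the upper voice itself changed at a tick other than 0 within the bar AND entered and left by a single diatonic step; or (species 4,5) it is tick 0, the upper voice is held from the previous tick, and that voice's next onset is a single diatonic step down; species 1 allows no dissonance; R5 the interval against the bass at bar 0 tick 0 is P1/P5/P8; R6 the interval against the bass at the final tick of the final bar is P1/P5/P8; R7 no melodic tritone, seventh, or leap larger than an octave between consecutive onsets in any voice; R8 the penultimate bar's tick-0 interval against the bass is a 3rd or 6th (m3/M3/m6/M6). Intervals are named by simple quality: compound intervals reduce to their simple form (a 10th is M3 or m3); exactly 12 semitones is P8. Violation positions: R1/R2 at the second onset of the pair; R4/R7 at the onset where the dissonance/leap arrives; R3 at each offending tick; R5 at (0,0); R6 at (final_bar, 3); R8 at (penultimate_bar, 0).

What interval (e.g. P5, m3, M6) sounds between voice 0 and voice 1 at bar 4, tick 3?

voice 0=F3 voice 1=D4 -> M6

M6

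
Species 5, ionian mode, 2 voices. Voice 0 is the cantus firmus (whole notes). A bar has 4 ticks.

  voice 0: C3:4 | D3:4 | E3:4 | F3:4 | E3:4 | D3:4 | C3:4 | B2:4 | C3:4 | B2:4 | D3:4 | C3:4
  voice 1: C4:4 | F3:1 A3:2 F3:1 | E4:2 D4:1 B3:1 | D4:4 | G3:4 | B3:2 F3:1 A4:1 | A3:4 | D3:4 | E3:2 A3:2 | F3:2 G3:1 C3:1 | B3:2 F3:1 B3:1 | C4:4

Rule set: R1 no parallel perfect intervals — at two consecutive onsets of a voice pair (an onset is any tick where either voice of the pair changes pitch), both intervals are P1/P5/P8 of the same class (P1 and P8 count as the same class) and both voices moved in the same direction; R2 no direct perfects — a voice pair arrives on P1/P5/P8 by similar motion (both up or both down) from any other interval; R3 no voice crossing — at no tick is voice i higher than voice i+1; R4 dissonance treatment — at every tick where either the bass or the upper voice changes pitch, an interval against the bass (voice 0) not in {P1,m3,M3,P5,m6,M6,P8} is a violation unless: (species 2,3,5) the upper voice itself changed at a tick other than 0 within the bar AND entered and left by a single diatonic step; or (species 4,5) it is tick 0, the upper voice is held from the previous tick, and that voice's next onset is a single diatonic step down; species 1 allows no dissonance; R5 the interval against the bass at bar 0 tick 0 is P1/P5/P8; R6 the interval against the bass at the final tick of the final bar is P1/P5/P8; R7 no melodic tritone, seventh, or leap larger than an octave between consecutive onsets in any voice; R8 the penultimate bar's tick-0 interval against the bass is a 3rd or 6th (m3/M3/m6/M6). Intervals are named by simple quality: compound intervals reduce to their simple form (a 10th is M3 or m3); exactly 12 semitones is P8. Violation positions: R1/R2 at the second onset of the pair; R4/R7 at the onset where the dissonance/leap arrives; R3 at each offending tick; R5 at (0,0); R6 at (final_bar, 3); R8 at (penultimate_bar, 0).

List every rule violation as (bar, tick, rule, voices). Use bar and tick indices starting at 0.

(2, 0, R2, (0, 1))
(2, 0, R7, (1,))
(2, 2, R4, (0, 1))
(5, 2, R7, (1,))
(5, 3, R7, (1,))
(9, 0, R4, (0, 1))
(9, 3, R4, (0, 1))
(10, 0, R7, (1,))
(10, 2, R7, (1,))
(10, 3, R7, (1,))

bar 0: v0=C3 v1=C4 downbeat P8
bar 1: v0=D3 v1=F3 downbeat m3
bar 2: v0=E3 v1=E4 downbeat P8
bar 3: v0=F3 v1=D4 downbeat M6
bar 4: v0=E3 v1=G3 downbeat m3
bar 5: v0=D3 v1=B3 downbeat M6
bar 6: v0=C3 v1=A3 downbeat M6
bar 7: v0=B2 v1=D3 downbeat m3
bar 8: v0=C3 v1=E3 downbeat M3
bar 9: v0=B2 v1=F3 downbeat TT
bar 10: v0=D3 v1=B3 downbeat M6
bar 11: v0=C3 v1=C4 downbeat P8
  -> R2 @ bar 2 tick 0 v(0, 1): D3/F3 m3 -> E3/E4 P8 similar
  -> R7 @ bar 2 tick 0 v(1,): F3->E4 leap 11st
  -> R4 @ bar 2 tick 2 v(0, 1): E3/D4 m7 untreated
  -> R7 @ bar 5 tick 2 v(1,): B3->F3 leap 6st
  -> R7 @ bar 5 tick 3 v(1,): F3->A4 leap 16st
  -> R4 @ bar 9 tick 0 v(0, 1): B2/F3 TT untreated
  -> R4 @ bar 9 tick 3 v(0, 1): B2/C3 m2 untreated
  -> R7 @ bar 10 tick 0 v(1,): C3->B3 leap 11st
  -> R7 @ bar 10 tick 2 v(1,): B3->F3 leap 6st
  -> R7 @ bar 10 tick 3 v(1,): F3->B3 leap 6st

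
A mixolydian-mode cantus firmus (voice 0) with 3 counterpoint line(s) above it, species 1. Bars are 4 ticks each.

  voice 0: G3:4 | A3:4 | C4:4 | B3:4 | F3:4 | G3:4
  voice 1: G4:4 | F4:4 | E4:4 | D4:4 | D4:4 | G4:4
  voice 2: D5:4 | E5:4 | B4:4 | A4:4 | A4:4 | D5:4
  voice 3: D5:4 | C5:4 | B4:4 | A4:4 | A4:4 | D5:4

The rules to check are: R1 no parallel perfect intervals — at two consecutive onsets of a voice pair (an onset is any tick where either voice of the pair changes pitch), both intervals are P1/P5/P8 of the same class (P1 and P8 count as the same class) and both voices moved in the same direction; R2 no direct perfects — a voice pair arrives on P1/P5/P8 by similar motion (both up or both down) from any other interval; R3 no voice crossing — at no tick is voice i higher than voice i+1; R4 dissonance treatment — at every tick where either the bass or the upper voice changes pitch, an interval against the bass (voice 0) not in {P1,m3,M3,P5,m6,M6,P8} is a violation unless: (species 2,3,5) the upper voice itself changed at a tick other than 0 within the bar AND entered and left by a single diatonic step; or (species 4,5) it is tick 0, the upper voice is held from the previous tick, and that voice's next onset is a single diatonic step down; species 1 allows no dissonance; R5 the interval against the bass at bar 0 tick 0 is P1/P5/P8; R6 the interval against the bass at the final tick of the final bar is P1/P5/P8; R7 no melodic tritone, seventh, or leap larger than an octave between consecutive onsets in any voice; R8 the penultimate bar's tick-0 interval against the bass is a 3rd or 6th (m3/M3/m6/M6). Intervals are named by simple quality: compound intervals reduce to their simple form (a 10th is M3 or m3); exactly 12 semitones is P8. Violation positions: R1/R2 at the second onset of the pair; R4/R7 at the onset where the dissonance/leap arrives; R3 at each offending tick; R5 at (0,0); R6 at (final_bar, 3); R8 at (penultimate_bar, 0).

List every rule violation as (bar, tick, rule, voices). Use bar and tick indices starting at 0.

bar 0: v0=G3 v1=G4 v2=D5 v3=D5 downbeat P5
bar 1: v0=A3 v1=F4 v2=E5 v3=C5 downbeat m3
bar 2: v0=C4 v1=E4 v2=B4 v3=B4 downbeat M7
bar 3: v0=B3 v1=D4 v2=A4 v3=A4 downbeat m7
bar 4: v0=F3 v1=D4 v2=A4 v3=A4 downbeat M3
bar 5: v0=G3 v1=G4 v2=D5 v3=D5 downbeat P5
  -> R1 @ bar 1 tick 0 v(0, 2): G3/D5 P5 -> A3/E5 P5 similar
  -> R1 @ bar 1 tick 0 v(1, 3): G4/D5 P5 -> F4/C5 P5 similar
  -> R3 @ bar 1 tick 0 v(2, 3): E5 above C5
  -> R3 @ bar 1 tick 1 v(2, 3): E5 above C5
  -> R3 @ bar 1 tick 2 v(2, 3): E5 above C5
  -> R3 @ bar 1 tick 3 v(2, 3): E5 above C5
  -> R1 @ bar 2 tick 0 v(1, 3): F4/C5 P5 -> E4/B4 P5 similar
  -> R2 @ bar 2 tick 0 v(1, 2): F4/E5 M7 -> E4/B4 P5 similar
  -> R2 @ bar 2 tick 0 v(2, 3): E5/C5 M3 -> B4/B4 P1 similar
  -> R4 @ bar 2 tick 0 v(0, 2): C4/B4 M7 untreated
  -> R4 @ bar 2 tick 0 v(0, 3): C4/B4 M7 untreated
  -> R1 @ bar 3 tick 0 v(1, 2): E4/B4 P5 -> D4/A4 P5 similar
  -> R1 @ bar 3 tick 0 v(1, 3): E4/B4 P5 -> D4/A4 P5 similar
  -> R1 @ bar 3 tick 0 v(2, 3): B4/B4 P1 -> A4/A4 P1 similar
  -> R4 @ bar 3 tick 0 v(0, 2): B3/A4 m7 untreated
  -> R4 @ bar 3 tick 0 v(0, 3): B3/A4 m7 untreated
  -> R7 @ bar 4 tick 0 v(0,): B3->F3 leap 6st
  -> R1 @ bar 5 tick 0 v(1, 2): D4/A4 P5 -> G4/D5 P5 similar
  -> R1 @ bar 5 tick 0 v(1, 3): D4/A4 P5 -> G4/D5 P5 similar
  -> R1 @ bar 5 tick 0 v(2, 3): A4/A4 P1 -> D5/D5 P1 similar
  -> R2 @ bar 5 tick 0 v(0, 1): F3/D4 M6 -> G3/G4 P8 similar
  -> R2 @ bar 5 tick 0 v(0, 2): F3/A4 M3 -> G3/D5 P5 similar
  -> R2 @ bar 5 tick 0 v(0, 3): F3/A4 M3 -> G3/D5 P5 similar

(1, 0, R1, (0, 2))
(1, 0, R1, (1, 3))
(1, 0, R3, (2, 3))
(1, 1, R3, (2, 3))
(1, 2, R3, (2, 3))
(1, 3, R3, (2, 3))
(2, 0, R1, (1, 3))
(2, 0, R2, (1, 2))
(2, 0, R2, (2, 3))
(2, 0, R4, (0, 2))
(2, 0, R4, (0, 3))
(3, 0, R1, (1, 2))
(3, 0, R1, (1, 3))
(3, 0, R1, (2, 3))
(3, 0, R4, (0, 2))
(3, 0, R4, (0, 3))
(4, 0, R7, (0,))
(5, 0, R1, (1, 2))
(5, 0, R1, (1, 3))
(5, 0, R1, (2, 3))
(5, 0, R2, (0, 1))
(5, 0, R2, (0, 2))
(5, 0, R2, (0, 3))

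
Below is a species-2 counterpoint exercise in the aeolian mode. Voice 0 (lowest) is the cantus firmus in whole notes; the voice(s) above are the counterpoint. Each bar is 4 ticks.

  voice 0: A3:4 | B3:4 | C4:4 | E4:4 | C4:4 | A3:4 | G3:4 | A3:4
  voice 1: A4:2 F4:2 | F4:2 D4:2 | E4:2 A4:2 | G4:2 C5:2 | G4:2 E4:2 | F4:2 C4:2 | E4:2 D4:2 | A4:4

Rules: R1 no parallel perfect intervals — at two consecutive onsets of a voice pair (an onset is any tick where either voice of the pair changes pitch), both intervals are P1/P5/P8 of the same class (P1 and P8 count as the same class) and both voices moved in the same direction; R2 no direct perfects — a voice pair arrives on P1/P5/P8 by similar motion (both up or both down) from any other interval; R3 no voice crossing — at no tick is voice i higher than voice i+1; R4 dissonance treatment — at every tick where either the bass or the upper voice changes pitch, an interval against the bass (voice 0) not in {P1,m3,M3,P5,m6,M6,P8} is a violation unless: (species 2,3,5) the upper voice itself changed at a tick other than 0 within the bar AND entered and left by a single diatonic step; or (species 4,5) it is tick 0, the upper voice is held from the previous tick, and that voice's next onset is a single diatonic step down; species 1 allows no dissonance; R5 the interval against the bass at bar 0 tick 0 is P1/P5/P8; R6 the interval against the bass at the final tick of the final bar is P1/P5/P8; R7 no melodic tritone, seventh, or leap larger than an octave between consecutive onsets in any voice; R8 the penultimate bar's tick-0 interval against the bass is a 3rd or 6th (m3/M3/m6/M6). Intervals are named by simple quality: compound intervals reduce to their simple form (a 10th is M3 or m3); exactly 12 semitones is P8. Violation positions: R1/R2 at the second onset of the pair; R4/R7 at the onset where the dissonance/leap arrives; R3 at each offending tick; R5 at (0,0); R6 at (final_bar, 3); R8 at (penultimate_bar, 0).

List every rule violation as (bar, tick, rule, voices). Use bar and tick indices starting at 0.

bar 0: v0=A3 v1=A4 downbeat P8
bar 1: v0=B3 v1=F4 downbeat TT
bar 2: v0=C4 v1=E4 downbeat M3
bar 3: v0=E4 v1=G4 downbeat m3
bar 4: v0=C4 v1=G4 downbeat P5
bar 5: v0=A3 v1=F4 downbeat m6
bar 6: v0=G3 v1=E4 downbeat M6
bar 7: v0=A3 v1=A4 downbeat P8
  -> R4 @ bar 1 tick 0 v(0, 1): B3/F4 TT untreated
  -> R2 @ bar 4 tick 0 v(0, 1): E4/C5 m6 -> C4/G4 P5 similar
  -> R2 @ bar 7 tick 0 v(0, 1): G3/D4 P5 -> A3/A4 P8 similar

(1, 0, R4, (0, 1))
(4, 0, R2, (0, 1))
(7, 0, R2, (0, 1))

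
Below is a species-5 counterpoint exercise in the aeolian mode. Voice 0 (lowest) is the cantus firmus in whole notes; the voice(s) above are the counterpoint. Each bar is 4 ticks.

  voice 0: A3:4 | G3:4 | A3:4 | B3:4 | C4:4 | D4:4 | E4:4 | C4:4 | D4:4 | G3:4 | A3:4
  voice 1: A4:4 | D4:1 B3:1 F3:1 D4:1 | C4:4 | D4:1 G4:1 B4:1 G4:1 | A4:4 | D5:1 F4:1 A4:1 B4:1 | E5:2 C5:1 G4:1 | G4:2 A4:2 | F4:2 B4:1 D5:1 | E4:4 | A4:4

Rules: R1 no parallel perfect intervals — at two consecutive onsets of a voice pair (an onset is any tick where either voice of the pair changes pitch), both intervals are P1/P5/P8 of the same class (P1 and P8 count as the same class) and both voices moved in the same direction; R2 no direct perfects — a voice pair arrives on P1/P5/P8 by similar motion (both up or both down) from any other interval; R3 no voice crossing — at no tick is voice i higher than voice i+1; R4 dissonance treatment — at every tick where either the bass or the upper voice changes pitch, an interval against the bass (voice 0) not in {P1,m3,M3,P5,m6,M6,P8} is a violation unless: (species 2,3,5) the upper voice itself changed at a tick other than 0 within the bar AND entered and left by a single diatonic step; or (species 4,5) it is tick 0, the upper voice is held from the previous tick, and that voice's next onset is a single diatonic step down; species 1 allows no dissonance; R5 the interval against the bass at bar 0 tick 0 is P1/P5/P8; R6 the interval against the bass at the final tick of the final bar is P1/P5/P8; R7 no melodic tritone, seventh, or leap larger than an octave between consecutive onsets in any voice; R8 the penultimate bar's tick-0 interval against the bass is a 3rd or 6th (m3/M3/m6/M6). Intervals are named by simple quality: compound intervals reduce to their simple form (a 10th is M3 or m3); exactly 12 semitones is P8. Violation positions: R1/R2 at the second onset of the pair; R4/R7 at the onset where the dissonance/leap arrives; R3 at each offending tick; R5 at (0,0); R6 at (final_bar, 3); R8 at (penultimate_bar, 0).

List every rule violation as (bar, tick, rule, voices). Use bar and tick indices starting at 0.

bar 0: v0=A3 v1=A4 downbeat P8
bar 1: v0=G3 v1=D4 downbeat P5
bar 2: v0=A3 v1=C4 downbeat m3
bar 3: v0=B3 v1=D4 downbeat m3
bar 4: v0=C4 v1=A4 downbeat M6
bar 5: v0=D4 v1=D5 downbeat P8
bar 6: v0=E4 v1=E5 downbeat P8
bar 7: v0=C4 v1=G4 downbeat P5
bar 8: v0=D4 v1=F4 downbeat m3
bar 9: v0=G3 v1=E4 downbeat M6
bar 10: v0=A3 v1=A4 downbeat P8
  -> R2 @ bar 1 tick 0 v(0, 1): A3/A4 P8 -> G3/D4 P5 similar
  -> R3 @ bar 1 tick 2 v(0, 1): G3 above F3
  -> R4 @ bar 1 tick 2 v(0, 1): G3/F3 M2 untreated
  -> R7 @ bar 1 tick 2 v(1,): B3->F3 leap 6st
  -> R2 @ bar 5 tick 0 v(0, 1): C4/A4 M6 -> D4/D5 P8 similar
  -> R2 @ bar 6 tick 0 v(0, 1): D4/B4 M6 -> E4/E5 P8 similar
  -> R7 @ bar 8 tick 2 v(1,): F4->B4 leap 6st
  -> R7 @ bar 9 tick 0 v(1,): D5->E4 leap 10st
  -> R2 @ bar 10 tick 0 v(0, 1): G3/E4 M6 -> A3/A4 P8 similar

(1, 0, R2, (0, 1))
(1, 2, R3, (0, 1))
(1, 2, R4, (0, 1))
(1, 2, R7, (1,))
(5, 0, R2, (0, 1))
(6, 0, R2, (0, 1))
(8, 2, R7, (1,))
(9, 0, R7, (1,))
(10, 0, R2, (0, 1))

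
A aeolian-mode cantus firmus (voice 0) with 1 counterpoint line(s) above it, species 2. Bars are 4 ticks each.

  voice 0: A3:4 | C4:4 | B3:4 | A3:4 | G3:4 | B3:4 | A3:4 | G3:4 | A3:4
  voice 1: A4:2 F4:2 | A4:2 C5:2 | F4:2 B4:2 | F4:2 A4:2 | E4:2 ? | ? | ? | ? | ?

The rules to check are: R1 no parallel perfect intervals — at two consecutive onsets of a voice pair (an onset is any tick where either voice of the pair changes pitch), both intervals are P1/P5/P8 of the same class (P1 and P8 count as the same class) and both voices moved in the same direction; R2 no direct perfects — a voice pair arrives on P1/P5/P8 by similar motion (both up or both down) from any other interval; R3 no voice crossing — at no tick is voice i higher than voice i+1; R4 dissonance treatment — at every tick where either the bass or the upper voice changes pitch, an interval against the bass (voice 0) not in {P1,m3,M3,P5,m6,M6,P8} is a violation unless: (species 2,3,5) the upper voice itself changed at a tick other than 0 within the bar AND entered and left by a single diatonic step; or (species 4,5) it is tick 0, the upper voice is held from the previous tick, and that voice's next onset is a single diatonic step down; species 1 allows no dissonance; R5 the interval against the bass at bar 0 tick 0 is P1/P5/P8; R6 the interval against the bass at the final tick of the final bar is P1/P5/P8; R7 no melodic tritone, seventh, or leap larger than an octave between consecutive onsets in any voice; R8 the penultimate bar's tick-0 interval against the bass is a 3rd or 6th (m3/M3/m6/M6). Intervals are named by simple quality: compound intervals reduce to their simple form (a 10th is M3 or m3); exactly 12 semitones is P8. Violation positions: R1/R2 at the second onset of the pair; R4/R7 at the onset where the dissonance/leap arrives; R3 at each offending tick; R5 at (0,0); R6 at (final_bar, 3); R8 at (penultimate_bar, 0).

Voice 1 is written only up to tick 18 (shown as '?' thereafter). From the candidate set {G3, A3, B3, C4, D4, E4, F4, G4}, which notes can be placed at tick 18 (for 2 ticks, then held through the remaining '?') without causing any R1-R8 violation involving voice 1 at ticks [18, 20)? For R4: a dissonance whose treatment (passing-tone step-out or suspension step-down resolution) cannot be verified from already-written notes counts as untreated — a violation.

G3: legal
A3: violates R4
B3: legal
C4: violates R4
D4: legal
E4: legal
F4: violates R4
G4: legal

{B3, D4, E4, G3, G4}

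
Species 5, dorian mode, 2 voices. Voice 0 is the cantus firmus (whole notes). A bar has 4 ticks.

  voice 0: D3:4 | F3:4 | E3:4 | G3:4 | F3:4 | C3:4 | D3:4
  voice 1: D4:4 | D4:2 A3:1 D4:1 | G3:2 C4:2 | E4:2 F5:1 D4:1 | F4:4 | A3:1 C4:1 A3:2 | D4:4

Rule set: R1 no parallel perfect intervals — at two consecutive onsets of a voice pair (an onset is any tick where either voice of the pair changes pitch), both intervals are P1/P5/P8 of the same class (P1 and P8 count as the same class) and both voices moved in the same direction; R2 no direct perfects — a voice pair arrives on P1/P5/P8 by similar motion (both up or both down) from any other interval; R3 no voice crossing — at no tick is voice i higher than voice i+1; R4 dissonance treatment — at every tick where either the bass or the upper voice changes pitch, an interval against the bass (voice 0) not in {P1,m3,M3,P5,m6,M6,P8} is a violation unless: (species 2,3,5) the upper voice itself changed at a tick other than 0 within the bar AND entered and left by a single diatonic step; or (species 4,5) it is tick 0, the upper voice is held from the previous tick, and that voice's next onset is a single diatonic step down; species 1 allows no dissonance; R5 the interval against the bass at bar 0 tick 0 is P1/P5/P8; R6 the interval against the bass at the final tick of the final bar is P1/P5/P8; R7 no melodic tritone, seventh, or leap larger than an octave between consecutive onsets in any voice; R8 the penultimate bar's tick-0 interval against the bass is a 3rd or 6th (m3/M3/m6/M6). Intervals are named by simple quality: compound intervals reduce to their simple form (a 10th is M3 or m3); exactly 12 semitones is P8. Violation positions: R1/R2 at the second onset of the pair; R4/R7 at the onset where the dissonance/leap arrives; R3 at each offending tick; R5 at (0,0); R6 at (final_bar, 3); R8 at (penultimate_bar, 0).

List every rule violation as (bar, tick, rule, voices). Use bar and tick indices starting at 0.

(3, 2, R4, (0, 1))
(3, 2, R7, (1,))
(3, 3, R7, (1,))
(6, 0, R2, (0, 1))

bar 0: v0=D3 v1=D4 downbeat P8
bar 1: v0=F3 v1=D4 downbeat M6
bar 2: v0=E3 v1=G3 downbeat m3
bar 3: v0=G3 v1=E4 downbeat M6
bar 4: v0=F3 v1=F4 downbeat P8
bar 5: v0=C3 v1=A3 downbeat M6
bar 6: v0=D3 v1=D4 downbeat P8
  -> R4 @ bar 3 tick 2 v(0, 1): G3/F5 m7 untreated
  -> R7 @ bar 3 tick 2 v(1,): E4->F5 leap 13st
  -> R7 @ bar 3 tick 3 v(1,): F5->D4 leap 15st
  -> R2 @ bar 6 tick 0 v(0, 1): C3/A3 M6 -> D3/D4 P8 similar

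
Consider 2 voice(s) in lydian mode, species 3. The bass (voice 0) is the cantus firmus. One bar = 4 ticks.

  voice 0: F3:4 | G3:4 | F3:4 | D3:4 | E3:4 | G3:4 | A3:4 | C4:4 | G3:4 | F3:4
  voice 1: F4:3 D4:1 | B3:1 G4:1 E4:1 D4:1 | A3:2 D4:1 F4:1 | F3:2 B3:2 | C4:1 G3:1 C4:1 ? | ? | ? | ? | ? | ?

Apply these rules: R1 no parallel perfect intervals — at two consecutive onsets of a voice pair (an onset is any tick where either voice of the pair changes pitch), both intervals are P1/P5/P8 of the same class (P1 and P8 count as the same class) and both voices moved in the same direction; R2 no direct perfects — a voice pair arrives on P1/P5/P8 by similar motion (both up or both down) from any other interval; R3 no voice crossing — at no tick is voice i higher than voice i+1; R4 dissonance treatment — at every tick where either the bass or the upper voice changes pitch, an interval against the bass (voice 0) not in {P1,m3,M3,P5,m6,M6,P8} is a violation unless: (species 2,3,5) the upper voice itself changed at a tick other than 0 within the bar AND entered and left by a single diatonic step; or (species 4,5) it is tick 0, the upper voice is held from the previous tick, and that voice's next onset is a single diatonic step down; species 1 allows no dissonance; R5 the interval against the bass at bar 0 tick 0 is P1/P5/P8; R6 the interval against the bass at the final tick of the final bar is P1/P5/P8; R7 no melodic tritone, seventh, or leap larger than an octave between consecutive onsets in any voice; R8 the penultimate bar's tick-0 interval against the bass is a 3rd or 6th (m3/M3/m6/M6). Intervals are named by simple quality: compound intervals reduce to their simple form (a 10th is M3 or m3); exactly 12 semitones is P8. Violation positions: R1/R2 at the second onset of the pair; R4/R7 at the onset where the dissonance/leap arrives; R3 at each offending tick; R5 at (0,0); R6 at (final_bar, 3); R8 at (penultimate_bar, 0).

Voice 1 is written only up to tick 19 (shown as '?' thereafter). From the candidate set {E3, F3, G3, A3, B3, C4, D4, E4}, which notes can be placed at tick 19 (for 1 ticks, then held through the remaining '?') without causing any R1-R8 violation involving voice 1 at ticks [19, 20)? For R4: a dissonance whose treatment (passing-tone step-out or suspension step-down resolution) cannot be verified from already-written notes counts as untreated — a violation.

E3: legal
F3: violates R4
G3: legal
A3: violates R4
B3: legal
C4: legal
D4: violates R4
E4: legal

{B3, C4, E3, E4, G3}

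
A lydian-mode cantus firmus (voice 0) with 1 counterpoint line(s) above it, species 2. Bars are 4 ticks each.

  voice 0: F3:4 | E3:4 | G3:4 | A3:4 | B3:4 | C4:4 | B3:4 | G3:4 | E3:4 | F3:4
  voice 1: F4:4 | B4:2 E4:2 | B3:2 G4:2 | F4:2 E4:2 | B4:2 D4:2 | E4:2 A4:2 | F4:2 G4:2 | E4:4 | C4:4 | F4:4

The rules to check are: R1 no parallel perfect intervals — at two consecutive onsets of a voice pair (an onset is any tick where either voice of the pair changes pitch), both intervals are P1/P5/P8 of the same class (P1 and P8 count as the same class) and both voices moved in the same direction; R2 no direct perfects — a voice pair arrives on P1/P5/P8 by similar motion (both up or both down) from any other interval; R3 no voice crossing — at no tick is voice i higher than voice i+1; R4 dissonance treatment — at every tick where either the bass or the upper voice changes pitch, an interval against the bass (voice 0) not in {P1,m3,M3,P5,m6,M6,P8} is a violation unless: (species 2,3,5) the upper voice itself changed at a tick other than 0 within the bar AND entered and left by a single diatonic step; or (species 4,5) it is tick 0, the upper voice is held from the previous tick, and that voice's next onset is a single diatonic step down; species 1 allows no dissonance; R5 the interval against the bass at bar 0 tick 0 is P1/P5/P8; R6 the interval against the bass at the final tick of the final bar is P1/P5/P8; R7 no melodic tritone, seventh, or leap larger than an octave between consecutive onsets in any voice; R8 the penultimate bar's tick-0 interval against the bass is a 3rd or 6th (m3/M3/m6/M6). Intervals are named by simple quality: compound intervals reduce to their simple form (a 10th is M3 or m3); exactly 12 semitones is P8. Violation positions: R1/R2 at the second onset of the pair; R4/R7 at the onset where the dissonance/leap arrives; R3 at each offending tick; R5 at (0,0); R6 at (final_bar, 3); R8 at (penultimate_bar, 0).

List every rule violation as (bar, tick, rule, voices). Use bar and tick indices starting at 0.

bar 0: v0=F3 v1=F4 downbeat P8
bar 1: v0=E3 v1=B4 downbeat P5
bar 2: v0=G3 v1=B3 downbeat M3
bar 3: v0=A3 v1=F4 downbeat m6
bar 4: v0=B3 v1=B4 downbeat P8
bar 5: v0=C4 v1=E4 downbeat M3
bar 6: v0=B3 v1=F4 downbeat TT
bar 7: v0=G3 v1=E4 downbeat M6
bar 8: v0=E3 v1=C4 downbeat m6
bar 9: v0=F3 v1=F4 downbeat P8
  -> R7 @ bar 1 tick 0 v(1,): F4->B4 leap 6st
  -> R2 @ bar 4 tick 0 v(0, 1): A3/E4 P5 -> B3/B4 P8 similar
  -> R4 @ bar 6 tick 0 v(0, 1): B3/F4 TT untreated
  -> R2 @ bar 9 tick 0 v(0, 1): E3/C4 m6 -> F3/F4 P8 similar

(1, 0, R7, (1,))
(4, 0, R2, (0, 1))
(6, 0, R4, (0, 1))
(9, 0, R2, (0, 1))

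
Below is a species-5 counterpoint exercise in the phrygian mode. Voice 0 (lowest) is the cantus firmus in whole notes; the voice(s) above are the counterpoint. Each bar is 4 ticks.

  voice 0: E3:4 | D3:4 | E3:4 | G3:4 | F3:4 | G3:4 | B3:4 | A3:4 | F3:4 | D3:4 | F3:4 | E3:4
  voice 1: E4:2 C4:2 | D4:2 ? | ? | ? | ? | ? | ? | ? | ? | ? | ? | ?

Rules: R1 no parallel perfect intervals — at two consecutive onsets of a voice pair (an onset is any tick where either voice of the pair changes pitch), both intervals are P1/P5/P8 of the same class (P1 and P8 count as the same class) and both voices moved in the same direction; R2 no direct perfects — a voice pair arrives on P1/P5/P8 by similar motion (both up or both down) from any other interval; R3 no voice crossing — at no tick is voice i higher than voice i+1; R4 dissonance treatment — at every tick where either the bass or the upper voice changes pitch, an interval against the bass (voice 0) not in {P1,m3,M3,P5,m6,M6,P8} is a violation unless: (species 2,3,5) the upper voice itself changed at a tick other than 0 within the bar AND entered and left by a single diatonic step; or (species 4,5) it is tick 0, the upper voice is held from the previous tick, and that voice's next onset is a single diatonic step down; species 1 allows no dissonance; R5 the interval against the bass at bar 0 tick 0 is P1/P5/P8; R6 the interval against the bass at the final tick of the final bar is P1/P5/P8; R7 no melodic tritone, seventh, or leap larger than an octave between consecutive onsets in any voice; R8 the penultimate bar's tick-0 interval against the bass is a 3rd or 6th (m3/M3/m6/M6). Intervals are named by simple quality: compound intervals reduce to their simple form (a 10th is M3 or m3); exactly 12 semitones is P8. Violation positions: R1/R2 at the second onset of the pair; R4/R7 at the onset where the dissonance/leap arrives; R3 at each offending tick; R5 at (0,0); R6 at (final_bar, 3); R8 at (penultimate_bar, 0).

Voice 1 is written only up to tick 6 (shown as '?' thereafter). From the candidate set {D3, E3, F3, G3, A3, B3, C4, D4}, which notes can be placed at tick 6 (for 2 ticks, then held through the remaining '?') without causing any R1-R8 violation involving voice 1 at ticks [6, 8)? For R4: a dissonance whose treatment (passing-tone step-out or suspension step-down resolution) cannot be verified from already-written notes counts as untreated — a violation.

{A3, B3, D3, D4, F3}

D3: legal
E3: violates R4,R7
F3: legal
G3: violates R4
A3: legal
B3: legal
C4: violates R4
D4: legal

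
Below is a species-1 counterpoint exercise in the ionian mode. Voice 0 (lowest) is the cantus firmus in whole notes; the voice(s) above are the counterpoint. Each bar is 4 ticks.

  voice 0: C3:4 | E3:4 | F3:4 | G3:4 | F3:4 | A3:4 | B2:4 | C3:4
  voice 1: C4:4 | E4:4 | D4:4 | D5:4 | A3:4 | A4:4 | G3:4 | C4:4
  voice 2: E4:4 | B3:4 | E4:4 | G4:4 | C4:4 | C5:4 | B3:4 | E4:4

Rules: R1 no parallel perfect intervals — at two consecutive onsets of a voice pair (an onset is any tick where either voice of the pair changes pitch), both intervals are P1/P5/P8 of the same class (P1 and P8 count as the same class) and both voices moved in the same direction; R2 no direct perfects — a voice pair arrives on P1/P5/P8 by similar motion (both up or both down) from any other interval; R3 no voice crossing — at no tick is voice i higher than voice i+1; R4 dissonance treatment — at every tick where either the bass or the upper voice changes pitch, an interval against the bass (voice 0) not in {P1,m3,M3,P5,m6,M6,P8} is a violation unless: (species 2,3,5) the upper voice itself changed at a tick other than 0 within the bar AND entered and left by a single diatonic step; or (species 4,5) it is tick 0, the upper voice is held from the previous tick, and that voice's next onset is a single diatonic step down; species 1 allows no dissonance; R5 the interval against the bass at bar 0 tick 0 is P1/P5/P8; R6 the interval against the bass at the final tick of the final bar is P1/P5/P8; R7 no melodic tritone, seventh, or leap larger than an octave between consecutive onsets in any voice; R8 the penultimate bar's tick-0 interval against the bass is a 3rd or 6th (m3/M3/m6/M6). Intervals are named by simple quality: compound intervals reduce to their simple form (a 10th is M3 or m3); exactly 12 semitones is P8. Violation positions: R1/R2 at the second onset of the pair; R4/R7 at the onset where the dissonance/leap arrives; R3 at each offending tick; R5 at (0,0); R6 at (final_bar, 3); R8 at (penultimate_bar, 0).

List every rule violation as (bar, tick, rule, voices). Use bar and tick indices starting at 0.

bar 0: v0=C3 v1=C4 v2=E4 downbeat M3
bar 1: v0=E3 v1=E4 v2=B3 downbeat P5
bar 2: v0=F3 v1=D4 v2=E4 downbeat M7
bar 3: v0=G3 v1=D5 v2=G4 downbeat P8
bar 4: v0=F3 v1=A3 v2=C4 downbeat P5
bar 5: v0=A3 v1=A4 v2=C5 downbeat m3
bar 6: v0=B2 v1=G3 v2=B3 downbeat P8
bar 7: v0=C3 v1=C4 v2=E4 downbeat M3
  -> R5 @ bar 0 tick 0 v(0, 2): opens on M3
  -> R1 @ bar 1 tick 0 v(0, 1): C3/C4 P8 -> E3/E4 P8 similar
  -> R3 @ bar 1 tick 0 v(1, 2): E4 above B3
  -> R3 @ bar 1 tick 1 v(1, 2): E4 above B3
  -> R3 @ bar 1 tick 2 v(1, 2): E4 above B3
  -> R3 @ bar 1 tick 3 v(1, 2): E4 above B3
  -> R4 @ bar 2 tick 0 v(0, 2): F3/E4 M7 untreated
  -> R2 @ bar 3 tick 0 v(0, 1): F3/D4 M6 -> G3/D5 P5 similar
  -> R2 @ bar 3 tick 0 v(0, 2): F3/E4 M7 -> G3/G4 P8 similar
  -> R2 @ bar 3 tick 0 v(1, 2): D4/E4 M2 -> D5/G4 P5 similar
  -> R3 @ bar 3 tick 0 v(1, 2): D5 above G4
  -> R3 @ bar 3 tick 1 v(1, 2): D5 above G4
  -> R3 @ bar 3 tick 2 v(1, 2): D5 above G4
  -> R3 @ bar 3 tick 3 v(1, 2): D5 above G4
  -> R2 @ bar 4 tick 0 v(0, 2): G3/G4 P8 -> F3/C4 P5 similar
  -> R7 @ bar 4 tick 0 v(1,): D5->A3 leap 17st
  -> R2 @ bar 5 tick 0 v(0, 1): F3/A3 M3 -> A3/A4 P8 similar
  -> R2 @ bar 6 tick 0 v(0, 2): A3/C5 m3 -> B2/B3 P8 similar
  -> R7 @ bar 6 tick 0 v(0,): A3->B2 leap 10st
  -> R7 @ bar 6 tick 0 v(1,): A4->G3 leap 14st
  -> R7 @ bar 6 tick 0 v(2,): C5->B3 leap 13st
  -> R8 @ bar 6 tick 0 v(0, 2): penult P8 not 3rd/6th
  -> R2 @ bar 7 tick 0 v(0, 1): B2/G3 m6 -> C3/C4 P8 similar
  -> R6 @ bar 7 tick 3 v(0, 2): closes on M3

(0, 0, R5, (0, 2))
(1, 0, R1, (0, 1))
(1, 0, R3, (1, 2))
(1, 1, R3, (1, 2))
(1, 2, R3, (1, 2))
(1, 3, R3, (1, 2))
(2, 0, R4, (0, 2))
(3, 0, R2, (0, 1))
(3, 0, R2, (0, 2))
(3, 0, R2, (1, 2))
(3, 0, R3, (1, 2))
(3, 1, R3, (1, 2))
(3, 2, R3, (1, 2))
(3, 3, R3, (1, 2))
(4, 0, R2, (0, 2))
(4, 0, R7, (1,))
(5, 0, R2, (0, 1))
(6, 0, R2, (0, 2))
(6, 0, R7, (0,))
(6, 0, R7, (1,))
(6, 0, R7, (2,))
(6, 0, R8, (0, 2))
(7, 0, R2, (0, 1))
(7, 3, R6, (0, 2))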